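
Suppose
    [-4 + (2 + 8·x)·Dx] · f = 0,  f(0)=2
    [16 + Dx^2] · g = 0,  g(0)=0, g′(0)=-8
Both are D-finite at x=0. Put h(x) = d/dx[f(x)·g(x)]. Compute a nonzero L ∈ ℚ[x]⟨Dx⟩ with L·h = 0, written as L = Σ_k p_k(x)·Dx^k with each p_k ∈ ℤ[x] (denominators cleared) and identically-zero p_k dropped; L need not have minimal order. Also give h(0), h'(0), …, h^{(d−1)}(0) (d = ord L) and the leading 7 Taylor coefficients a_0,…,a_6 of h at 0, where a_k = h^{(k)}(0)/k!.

L = (212 + 2304·x + 8704·x^2 + 16384·x^3 + 16384·x^4) + (-4 - 144·x - 768·x^2 - 1024·x^3)·Dx + (7 + 88·x + 432·x^2 + 1024·x^3 + 1024·x^4)·Dx^2  (order 2).
h: a_k = -16, -64, 224, 256/3, 608/3, -10368/5, 62912/9, …
ICs: h(0) = -16, h′(0) = -64.

f: a_k = 2, 4, -4, 8, -20, 56, -168, …
g: a_k = 0, -8, 0, 64/3, 0, -256/15, 0, …
h₀=f·g: eliminate ⇒ L₀, order ≤ 1·2.
Differentiate: ansatz ord ≤ ord L₀ ⇒ L.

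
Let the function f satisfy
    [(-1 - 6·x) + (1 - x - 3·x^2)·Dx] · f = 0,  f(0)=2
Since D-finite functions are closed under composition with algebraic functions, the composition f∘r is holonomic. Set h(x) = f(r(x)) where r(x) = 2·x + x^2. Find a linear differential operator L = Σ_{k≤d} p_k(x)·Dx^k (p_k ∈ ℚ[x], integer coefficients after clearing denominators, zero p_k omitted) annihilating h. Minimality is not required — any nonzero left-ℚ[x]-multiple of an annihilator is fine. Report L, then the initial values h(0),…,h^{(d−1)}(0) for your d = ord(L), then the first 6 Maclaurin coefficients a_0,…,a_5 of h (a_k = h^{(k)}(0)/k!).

f: a_k = 2, 2, 8, 14, 38, 80, …
L₀ from L_f via x↦r, Dx↦r'^{-1}Dx.
L = (2 + 26·x + 36·x^2 + 12·x^3) + (-1 + 2·x + 13·x^2 + 12·x^3 + 3·x^4)·Dx  (order 1).
h: a_k = 2, 4, 34, 144, 784, 3860, …
ICs: h(0) = 2.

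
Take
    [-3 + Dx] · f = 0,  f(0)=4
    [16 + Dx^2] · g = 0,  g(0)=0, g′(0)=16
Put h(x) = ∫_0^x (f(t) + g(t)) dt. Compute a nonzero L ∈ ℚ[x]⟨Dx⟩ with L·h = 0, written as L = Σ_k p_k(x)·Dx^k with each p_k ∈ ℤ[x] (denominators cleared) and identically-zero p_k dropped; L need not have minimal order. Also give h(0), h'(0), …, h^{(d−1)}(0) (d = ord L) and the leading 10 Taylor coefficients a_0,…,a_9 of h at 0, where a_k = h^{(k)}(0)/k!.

L = -48·Dx + 16·Dx^2 - 3·Dx^3 + Dx^4  (order 4).
h: a_k = 0, 4, 14, 6, -37/6, 27/10, 1267/180, 81/140, -14197/10080, 81/1120, …
ICs: h(0) = 0, h′(0) = 4, h′′(0) = 28, h′′′(0) = 36.

f: a_k = 4, 12, 18, 18, 27/2, 81/10, 81/20, 243/140, 729/1120, 243/1120, …
g: a_k = 0, 16, 0, -128/3, 0, 512/15, 0, -4096/315, 0, 8192/2835, …
Weyl lclm of L_f,L_g ⇒ L₀ (ord ≤ 3).
∫: right-multiply L₀ by Dx.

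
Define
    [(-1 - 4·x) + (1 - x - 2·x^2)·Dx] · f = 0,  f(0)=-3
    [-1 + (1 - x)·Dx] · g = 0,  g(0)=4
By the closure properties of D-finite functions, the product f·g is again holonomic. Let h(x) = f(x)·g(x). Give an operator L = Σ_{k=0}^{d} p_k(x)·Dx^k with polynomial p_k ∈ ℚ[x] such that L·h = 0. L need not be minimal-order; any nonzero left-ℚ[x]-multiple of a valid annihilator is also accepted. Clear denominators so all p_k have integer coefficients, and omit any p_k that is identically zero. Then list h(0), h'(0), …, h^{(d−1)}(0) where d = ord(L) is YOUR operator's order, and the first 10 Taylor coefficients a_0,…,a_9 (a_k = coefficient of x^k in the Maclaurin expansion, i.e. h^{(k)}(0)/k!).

f: a_k = -3, -3, -9, -15, -33, -63, -129, -255, -513, -1023, …
g: a_k = 4, 4, 4, 4, 4, 4, 4, 4, 4, 4, …
f·g: L₀ = L_f ⊗_s L_g, ord ≤ 1·1.
L = (-2 - 2·x + 6·x^2) + (1 - 2·x - x^2 + 2·x^3)·Dx  (order 1).
h: a_k = -12, -24, -60, -120, -252, -504, -1020, -2040, -4092, -8184, …
ICs: h(0) = -12.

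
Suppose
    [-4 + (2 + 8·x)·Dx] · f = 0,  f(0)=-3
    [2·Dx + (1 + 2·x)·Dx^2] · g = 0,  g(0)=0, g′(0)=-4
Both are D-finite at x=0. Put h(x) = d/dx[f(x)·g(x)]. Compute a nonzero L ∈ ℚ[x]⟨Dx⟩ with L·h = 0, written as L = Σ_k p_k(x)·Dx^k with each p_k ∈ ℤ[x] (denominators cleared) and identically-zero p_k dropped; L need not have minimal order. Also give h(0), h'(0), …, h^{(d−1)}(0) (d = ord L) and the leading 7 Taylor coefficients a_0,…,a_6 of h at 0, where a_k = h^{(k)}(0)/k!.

L = (2 + 16·x + 8·x^2) + (7 + 54·x + 120·x^2 + 64·x^3)·Dx + (1 + 11·x + 42·x^2 + 64·x^3 + 32·x^4)·Dx^2  (order 2).
h: a_k = 12, 24, -96, 320, -1048, 17424/5, -59328/5, …
ICs: h(0) = 12, h′(0) = 24.

f: a_k = -3, -6, 6, -12, 30, -84, 252, …
g: a_k = 0, -4, 4, -16/3, 8, -64/5, 64/3, …
h₀=f·g: eliminate ⇒ L₀, order ≤ 1·2.
Derive L from L₀ (diff closure).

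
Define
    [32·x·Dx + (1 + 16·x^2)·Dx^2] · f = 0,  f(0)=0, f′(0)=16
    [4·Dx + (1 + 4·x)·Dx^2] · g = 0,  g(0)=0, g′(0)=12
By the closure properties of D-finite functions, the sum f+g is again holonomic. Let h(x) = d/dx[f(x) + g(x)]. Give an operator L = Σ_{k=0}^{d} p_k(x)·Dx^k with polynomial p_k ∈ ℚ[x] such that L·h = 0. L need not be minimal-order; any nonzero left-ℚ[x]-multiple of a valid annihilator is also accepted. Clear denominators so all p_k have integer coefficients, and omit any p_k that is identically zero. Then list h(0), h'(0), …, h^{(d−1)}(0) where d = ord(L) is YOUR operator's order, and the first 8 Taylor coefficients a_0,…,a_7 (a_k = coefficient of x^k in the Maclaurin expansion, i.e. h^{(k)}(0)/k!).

f: a_k = 0, 16, 0, -256/3, 0, 4096/5, 0, -65536/7, …
g: a_k = 0, 12, -24, 64, -192, 3072/5, -2048, 49152/7, …
L₀ := lclm(L_f,L_g); ord L₀ ≤ 2+2.
h=h₀': d/dx-closure on L₀ ⇒ L.
L = (-32 - 384·x + 1536·x^2 + 2048·x^3) + (-16 - 64·x + 3072·x^3 + 4096·x^4)·Dx + (-1 + 4·x + 32·x^2 + 128·x^3 + 768·x^4 + 1024·x^5)·Dx^2  (order 2).
h: a_k = 28, -48, -64, -768, 7168, -12288, -16384, -196608, …
ICs: h(0) = 28, h′(0) = -48.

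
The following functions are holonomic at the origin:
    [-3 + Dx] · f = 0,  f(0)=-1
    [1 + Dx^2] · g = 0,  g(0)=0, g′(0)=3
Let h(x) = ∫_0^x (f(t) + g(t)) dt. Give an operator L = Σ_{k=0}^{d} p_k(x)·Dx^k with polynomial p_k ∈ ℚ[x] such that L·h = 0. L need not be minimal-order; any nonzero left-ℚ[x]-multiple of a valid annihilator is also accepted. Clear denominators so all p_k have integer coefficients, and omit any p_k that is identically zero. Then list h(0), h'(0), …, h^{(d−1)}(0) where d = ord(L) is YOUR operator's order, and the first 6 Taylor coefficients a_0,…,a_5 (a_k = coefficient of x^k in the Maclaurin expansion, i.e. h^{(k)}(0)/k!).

f: a_k = -1, -3, -9/2, -9/2, -27/8, -81/40, …
g: a_k = 0, 3, 0, -1/2, 0, 1/40, …
Sum ⇒ L₀ = lclm(L_f,L_g) in ℚ(x)⟨Dx⟩.
h=∫h₀ ⇒ L = L₀·Dx.
L = -3·Dx + Dx^2 - 3·Dx^3 + Dx^4  (order 4).
h: a_k = 0, -1, 0, -3/2, -5/4, -27/40, …
ICs: h(0) = 0, h′(0) = -1, h′′(0) = 0, h′′′(0) = -9.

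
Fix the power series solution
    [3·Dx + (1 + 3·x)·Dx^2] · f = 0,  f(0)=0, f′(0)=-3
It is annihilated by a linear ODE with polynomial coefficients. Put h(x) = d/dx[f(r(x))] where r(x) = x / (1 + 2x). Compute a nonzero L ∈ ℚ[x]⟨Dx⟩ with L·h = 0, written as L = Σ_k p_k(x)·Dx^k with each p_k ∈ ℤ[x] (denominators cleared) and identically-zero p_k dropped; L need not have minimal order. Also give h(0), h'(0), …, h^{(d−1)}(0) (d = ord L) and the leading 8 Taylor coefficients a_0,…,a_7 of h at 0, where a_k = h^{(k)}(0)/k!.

L = (7 + 20·x) + (1 + 7·x + 10·x^2)·Dx  (order 1).
h: a_k = -3, 21, -117, 609, -3093, 15561, -77997, 390369, …
ICs: h(0) = -3.

f: a_k = 0, -3, 9/2, -9, 81/4, -243/5, 243/2, -2187/7, …
Change of var in L_f (x↦r) gives L₀.
Derive L from L₀ (diff closure).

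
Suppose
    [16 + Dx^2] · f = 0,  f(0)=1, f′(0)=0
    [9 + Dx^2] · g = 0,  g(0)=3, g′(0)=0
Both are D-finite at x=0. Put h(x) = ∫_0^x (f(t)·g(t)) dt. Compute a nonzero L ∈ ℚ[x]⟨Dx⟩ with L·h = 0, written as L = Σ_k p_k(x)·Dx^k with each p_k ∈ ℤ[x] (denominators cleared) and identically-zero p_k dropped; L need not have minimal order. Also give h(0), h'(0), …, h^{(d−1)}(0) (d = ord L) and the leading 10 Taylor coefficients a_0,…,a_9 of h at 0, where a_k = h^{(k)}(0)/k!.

f: a_k = 1, 0, -8, 0, 32/3, 0, -256/45, 0, 512/315, 0, …
g: a_k = 3, 0, -27/2, 0, 81/8, 0, -243/80, 0, 2187/4480, 0, …
f·g: L₀ = L_f ⊗_s L_g, ord ≤ 2·2.
Integrate: L := L₀·Dx.
L = 49·Dx + 50·Dx^3 + Dx^5  (order 5).
h: a_k = 0, 3, 0, -25/2, 0, 1201/40, 0, -11765/336, 0, 2882401/120960, …
ICs: h(0) = 0, h′(0) = 3, h′′(0) = 0, h′′′(0) = -75, h′′′′(0) = 0.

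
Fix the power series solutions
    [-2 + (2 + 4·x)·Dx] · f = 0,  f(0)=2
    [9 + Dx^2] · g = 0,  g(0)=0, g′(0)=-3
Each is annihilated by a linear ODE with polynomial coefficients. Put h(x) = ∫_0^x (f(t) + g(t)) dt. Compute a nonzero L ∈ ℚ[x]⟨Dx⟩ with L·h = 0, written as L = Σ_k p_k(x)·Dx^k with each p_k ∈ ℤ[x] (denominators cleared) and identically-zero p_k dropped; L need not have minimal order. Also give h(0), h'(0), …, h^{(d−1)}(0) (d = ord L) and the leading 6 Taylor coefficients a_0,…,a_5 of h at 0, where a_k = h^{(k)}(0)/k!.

L = (-27 - 81·x - 81·x^2)·Dx + (18 + 117·x + 243·x^2 + 162·x^3)·Dx^2 + (-3 - 9·x - 9·x^2)·Dx^3 + (2 + 13·x + 27·x^2 + 18·x^3)·Dx^4  (order 4).
h: a_k = 0, 2, -1/2, -1/3, 11/8, -1/4, …
ICs: h(0) = 0, h′(0) = 2, h′′(0) = -1, h′′′(0) = -2.

f: a_k = 2, 2, -1, 1, -5/4, 7/4, …
g: a_k = 0, -3, 0, 9/2, 0, -81/40, …
L₀ := lclm(L_f,L_g); ord L₀ ≤ 1+2.
∫: right-multiply L₀ by Dx.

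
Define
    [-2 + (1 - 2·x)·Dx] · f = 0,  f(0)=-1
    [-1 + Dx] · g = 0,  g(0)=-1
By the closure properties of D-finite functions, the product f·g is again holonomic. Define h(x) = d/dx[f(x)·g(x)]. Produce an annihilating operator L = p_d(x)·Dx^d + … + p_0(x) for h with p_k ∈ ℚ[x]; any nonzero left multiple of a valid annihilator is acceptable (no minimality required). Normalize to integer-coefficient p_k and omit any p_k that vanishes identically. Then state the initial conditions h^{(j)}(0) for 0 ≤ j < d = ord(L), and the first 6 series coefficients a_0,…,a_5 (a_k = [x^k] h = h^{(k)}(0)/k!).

L = (13 - 12·x + 4·x^2) + (-3 + 8·x - 4·x^2)·Dx  (order 1).
h: a_k = 3, 13, 79/2, 211/2, 6331/24, 75973/120, …
ICs: h(0) = 3.

f: a_k = -1, -2, -4, -8, -16, -32, …
g: a_k = -1, -1, -1/2, -1/6, -1/24, -1/120, …
Sym-product of L_f,L_g gives L₀ (≤ ord 1).
Derive L from L₀ (diff closure).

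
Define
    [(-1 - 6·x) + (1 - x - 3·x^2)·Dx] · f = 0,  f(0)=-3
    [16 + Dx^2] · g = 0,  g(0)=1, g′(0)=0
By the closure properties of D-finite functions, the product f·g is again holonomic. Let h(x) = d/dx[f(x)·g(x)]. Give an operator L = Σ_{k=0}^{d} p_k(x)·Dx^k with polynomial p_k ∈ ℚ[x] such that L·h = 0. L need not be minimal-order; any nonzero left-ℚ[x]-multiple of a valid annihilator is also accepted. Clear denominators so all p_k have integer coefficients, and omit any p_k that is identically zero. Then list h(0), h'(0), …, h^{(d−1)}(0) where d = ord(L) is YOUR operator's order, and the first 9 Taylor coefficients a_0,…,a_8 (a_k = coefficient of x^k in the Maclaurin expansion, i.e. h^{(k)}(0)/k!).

L = (-26 - 256·x - 640·x^2 + 768·x^3 + 1152·x^4) + (-7 - 26·x + 144·x^2 + 288·x^3)·Dx + (5 - 13·x - 31·x^2 + 48·x^3 + 72·x^4)·Dx^2  (order 2).
h: a_k = -3, 24, 9, 28, 80, 1622/5, 10717/15, 217888/105, 178161/35, …
ICs: h(0) = -3, h′(0) = 24.

f: a_k = -3, -3, -12, -21, -57, -120, -291, -651, -1524, …
g: a_k = 1, 0, -8, 0, 32/3, 0, -256/45, 0, 512/315, …
L₀ := L_f ⊗_s L_g (sym. prod.), ord ≤ 2.
h=h₀': d/dx-closure on L₀ ⇒ L.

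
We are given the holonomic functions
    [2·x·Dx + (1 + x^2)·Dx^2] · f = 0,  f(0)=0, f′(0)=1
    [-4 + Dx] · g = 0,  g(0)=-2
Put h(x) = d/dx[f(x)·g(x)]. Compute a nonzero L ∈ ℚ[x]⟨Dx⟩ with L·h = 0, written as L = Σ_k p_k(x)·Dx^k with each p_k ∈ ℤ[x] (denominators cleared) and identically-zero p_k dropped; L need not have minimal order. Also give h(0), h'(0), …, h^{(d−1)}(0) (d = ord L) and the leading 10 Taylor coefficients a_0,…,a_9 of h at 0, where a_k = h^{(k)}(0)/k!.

L = (28 - 32·x + 76·x^2 - 32·x^3 + 32·x^4) + (-15 + 12·x - 35·x^2 + 12·x^3 - 16·x^4)·Dx + (2 - x + 4·x^2 - x^3 + 2·x^4)·Dx^2  (order 2).
h: a_k = -2, -16, -46, -224/3, -82, -208/3, -754/15, -1984/63, -314/21, -15088/2835, …
ICs: h(0) = -2, h′(0) = -16.

f: a_k = 0, 1, 0, -1/3, 0, 1/5, 0, -1/7, 0, 1/9, …
g: a_k = -2, -8, -16, -64/3, -64/3, -256/15, -512/45, -2048/315, -1024/315, -4096/2835, …
f·g: L₀ = L_f ⊗_s L_g, ord ≤ 2·1.
Differentiate: ansatz ord ≤ ord L₀ ⇒ L.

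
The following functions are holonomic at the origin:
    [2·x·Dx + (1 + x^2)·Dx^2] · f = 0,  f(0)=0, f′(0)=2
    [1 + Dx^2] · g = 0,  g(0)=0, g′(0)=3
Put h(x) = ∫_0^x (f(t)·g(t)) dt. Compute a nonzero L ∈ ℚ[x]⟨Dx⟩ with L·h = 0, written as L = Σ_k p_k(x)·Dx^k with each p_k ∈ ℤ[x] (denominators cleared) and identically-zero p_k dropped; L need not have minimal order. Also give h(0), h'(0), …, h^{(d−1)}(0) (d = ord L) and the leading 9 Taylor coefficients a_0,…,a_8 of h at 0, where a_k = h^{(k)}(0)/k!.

f: a_k = 0, 2, 0, -2/3, 0, 2/5, 0, -2/7, 0, …
g: a_k = 0, 3, 0, -1/2, 0, 1/40, 0, -1/1680, 0, …
f·g: L₀ = L_f ⊗_s L_g, ord ≤ 2·2.
h=∫h₀ ⇒ L = L₀·Dx.
L = (10 + 26·x^2 + 11·x^4 + 4·x^6 + x^8)·Dx + (12·x + 20·x^3 + 12·x^5 + 4·x^7)·Dx^2 + (12 + 32·x^2 + 18·x^4 + 8·x^6 + 2·x^8)·Dx^3 + (12·x + 20·x^3 + 12·x^5 + 4·x^7)·Dx^4 + (2 + 6·x^2 + 7·x^4 + 4·x^6 + x^8)·Dx^5  (order 5).
h: a_k = 0, 0, 0, 2, 0, -3/5, 0, 19/84, 0, …
ICs: h(0) = 0, h′(0) = 0, h′′(0) = 0, h′′′(0) = 12, h′′′′(0) = 0.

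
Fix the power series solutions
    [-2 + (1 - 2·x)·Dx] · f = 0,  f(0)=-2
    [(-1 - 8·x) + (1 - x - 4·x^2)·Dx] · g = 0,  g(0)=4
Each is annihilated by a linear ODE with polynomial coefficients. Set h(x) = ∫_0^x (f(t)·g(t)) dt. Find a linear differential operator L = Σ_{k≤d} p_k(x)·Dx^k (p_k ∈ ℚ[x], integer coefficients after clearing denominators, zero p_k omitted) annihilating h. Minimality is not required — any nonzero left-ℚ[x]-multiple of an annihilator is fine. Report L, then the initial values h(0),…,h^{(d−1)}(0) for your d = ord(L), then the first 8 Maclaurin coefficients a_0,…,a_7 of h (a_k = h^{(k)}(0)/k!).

f: a_k = -2, -4, -8, -16, -32, -64, -128, -256, …
g: a_k = 4, 4, 20, 36, 116, 260, 724, 1764, …
Sym-product of L_f,L_g gives L₀ (≤ ord 1).
∫: right-multiply L₀ by Dx.
L = (-3 - 4·x + 24·x^2)·Dx + (1 - 3·x - 2·x^2 + 8·x^3)·Dx^2  (order 2).
h: a_k = 0, -8, -12, -88/3, -62, -728/5, -988/3, -5400/7, …
ICs: h(0) = 0, h′(0) = -8.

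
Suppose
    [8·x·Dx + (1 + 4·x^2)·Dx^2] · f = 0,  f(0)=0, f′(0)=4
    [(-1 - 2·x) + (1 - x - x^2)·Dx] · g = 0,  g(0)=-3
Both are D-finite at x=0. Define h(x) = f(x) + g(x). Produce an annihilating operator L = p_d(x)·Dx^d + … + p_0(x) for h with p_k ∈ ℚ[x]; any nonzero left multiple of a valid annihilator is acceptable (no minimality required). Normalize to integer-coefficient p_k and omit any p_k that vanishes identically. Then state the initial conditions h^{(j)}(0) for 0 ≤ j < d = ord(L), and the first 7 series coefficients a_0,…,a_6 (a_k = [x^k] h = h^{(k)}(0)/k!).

f: a_k = 0, 4, 0, -16/3, 0, 64/5, 0, …
g: a_k = -3, -3, -6, -9, -15, -24, -39, …
f+g: L₀ = lclm(L_f,L_g), ord ≤ 2+1.
L = (16 - 64·x - 400·x^2 - 576·x^3 - 696·x^4 - 96·x^6)·Dx + (-13 - 24·x - 22·x^2 - 204·x^3 - 548·x^4 - 488·x^5 - 48·x^6 - 96·x^7)·Dx^2 + (2 + 5·x + 14·x^2 - 2·x^3 + 13·x^4 - 92·x^5 - 48·x^6 - 16·x^7 - 16·x^8)·Dx^3  (order 3).
h: a_k = -3, 1, -6, -43/3, -15, -56/5, -39, …
ICs: h(0) = -3, h′(0) = 1, h′′(0) = -12.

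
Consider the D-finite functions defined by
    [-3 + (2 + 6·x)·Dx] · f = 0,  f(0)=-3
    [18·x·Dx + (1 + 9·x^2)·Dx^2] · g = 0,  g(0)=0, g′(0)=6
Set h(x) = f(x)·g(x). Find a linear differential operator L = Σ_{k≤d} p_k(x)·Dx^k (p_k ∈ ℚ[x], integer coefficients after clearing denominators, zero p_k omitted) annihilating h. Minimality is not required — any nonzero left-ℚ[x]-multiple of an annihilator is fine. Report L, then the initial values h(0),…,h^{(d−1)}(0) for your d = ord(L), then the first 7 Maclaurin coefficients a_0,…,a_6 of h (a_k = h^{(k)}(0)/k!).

L = (27 - 108·x - 81·x^2) + (-12 + 36·x + 324·x^2 + 324·x^3)·Dx + (4 + 24·x + 72·x^2 + 216·x^3 + 324·x^4)·Dx^2  (order 2).
h: a_k = 0, -18, -27, 297/4, 405/8, -94527/320, -298161/640, …
ICs: h(0) = 0, h′(0) = -18.

f: a_k = -3, -9/2, 27/8, -81/16, 1215/128, -5103/256, 45927/1024, …
g: a_k = 0, 6, 0, -18, 0, 486/5, 0, …
h₀=f·g: eliminate ⇒ L₀, order ≤ 1·2.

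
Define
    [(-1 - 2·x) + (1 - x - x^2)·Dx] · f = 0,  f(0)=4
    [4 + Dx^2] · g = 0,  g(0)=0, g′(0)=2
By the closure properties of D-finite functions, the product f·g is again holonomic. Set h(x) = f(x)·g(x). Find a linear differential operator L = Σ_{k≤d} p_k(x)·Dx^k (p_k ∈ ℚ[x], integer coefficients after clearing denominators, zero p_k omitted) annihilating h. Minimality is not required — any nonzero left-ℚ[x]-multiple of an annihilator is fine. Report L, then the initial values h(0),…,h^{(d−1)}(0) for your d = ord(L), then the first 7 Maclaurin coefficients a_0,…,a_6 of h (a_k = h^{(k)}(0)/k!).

f: a_k = 4, 4, 8, 12, 20, 32, 52, …
g: a_k = 0, 2, 0, -4/3, 0, 4/15, 0, …
L₀ := L_f ⊗_s L_g (sym. prod.), ord ≤ 2.
L = (-2 + 4·x + 4·x^2) + (2 + 4·x)·Dx + (-1 + x + x^2)·Dx^2  (order 2).
h: a_k = 0, 8, 8, 32/3, 56/3, 152/5, 736/15, …
ICs: h(0) = 0, h′(0) = 8.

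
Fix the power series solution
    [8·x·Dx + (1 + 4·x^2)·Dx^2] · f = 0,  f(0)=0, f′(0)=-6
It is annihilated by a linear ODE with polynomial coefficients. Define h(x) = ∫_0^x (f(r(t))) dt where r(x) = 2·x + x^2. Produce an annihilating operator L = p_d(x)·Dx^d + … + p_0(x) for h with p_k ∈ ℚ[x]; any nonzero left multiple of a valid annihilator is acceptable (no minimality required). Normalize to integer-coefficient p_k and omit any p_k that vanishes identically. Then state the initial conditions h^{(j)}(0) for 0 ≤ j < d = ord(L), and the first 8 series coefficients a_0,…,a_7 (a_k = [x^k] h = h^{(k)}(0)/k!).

f: a_k = 0, -6, 0, 8, 0, -96/5, 0, 384/7, …
Change of var in L_f (x↦r) gives L₀.
∫: right-multiply L₀ by Dx.
L = (-1 + 32·x + 64·x^2 + 48·x^3 + 12·x^4)·Dx^2 + (1 + x + 16·x^2 + 32·x^3 + 20·x^4 + 4·x^5)·Dx^3  (order 3).
h: a_k = 0, 0, -6, -2, 16, 96/5, -472/5, -1528/7, …
ICs: h(0) = 0, h′(0) = 0, h′′(0) = -12.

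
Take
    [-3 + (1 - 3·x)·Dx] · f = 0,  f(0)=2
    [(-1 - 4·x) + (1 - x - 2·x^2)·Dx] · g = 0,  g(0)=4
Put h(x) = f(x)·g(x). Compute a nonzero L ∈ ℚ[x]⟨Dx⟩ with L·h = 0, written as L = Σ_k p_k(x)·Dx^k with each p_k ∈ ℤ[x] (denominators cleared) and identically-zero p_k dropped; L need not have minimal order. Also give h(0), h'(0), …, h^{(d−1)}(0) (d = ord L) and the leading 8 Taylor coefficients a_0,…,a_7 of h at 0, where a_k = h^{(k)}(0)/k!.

f: a_k = 2, 6, 18, 54, 162, 486, 1458, 4374, …
g: a_k = 4, 4, 12, 20, 44, 84, 172, 340, …
Sym-product of L_f,L_g gives L₀ (≤ ord 1).
L = (-4 + 2·x + 18·x^2) + (1 - 4·x + x^2 + 6·x^3)·Dx  (order 1).
h: a_k = 8, 32, 120, 400, 1288, 4032, 12440, 38000, …
ICs: h(0) = 8.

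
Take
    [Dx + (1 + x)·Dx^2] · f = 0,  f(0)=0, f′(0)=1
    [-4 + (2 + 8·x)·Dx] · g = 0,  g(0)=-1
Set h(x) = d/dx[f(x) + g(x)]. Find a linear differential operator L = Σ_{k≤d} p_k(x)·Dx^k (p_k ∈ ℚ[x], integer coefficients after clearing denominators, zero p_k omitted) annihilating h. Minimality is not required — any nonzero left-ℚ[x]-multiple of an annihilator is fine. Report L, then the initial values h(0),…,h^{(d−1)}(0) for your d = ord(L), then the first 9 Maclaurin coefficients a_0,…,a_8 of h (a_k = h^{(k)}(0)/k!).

L = (-8 + 4·x) + (-10 - 8·x + 20·x^2)·Dx + (-1 - 3·x + 6·x^2 + 8·x^3)·Dx^2  (order 2).
h: a_k = -1, 3, -11, 39, -139, 503, -1847, 6863, -25739, …
ICs: h(0) = -1, h′(0) = 3.

f: a_k = 0, 1, -1/2, 1/3, -1/4, 1/5, -1/6, 1/7, -1/8, …
g: a_k = -1, -2, 2, -4, 10, -28, 84, -264, 858, …
h₀=f+g: left-lcm gives L₀, ord ≤ 3.
Differentiate: ansatz ord ≤ ord L₀ ⇒ L.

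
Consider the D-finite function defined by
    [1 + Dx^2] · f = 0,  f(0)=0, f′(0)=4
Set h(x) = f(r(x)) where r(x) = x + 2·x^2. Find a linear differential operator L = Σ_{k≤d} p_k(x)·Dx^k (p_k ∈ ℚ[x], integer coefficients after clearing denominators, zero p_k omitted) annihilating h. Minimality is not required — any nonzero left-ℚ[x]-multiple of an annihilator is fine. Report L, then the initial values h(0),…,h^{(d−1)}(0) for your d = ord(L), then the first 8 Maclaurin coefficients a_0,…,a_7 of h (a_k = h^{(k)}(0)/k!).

f: a_k = 0, 4, 0, -2/3, 0, 1/30, 0, -1/1260, …
L₀ from L_f via x↦r, Dx↦r'^{-1}Dx.
L = (1 + 12·x + 48·x^2 + 64·x^3) - 4·Dx + (1 + 4·x)·Dx^2  (order 2).
h: a_k = 0, 4, 8, -2/3, -4, -239/30, -5, 1679/1260, …
ICs: h(0) = 0, h′(0) = 4.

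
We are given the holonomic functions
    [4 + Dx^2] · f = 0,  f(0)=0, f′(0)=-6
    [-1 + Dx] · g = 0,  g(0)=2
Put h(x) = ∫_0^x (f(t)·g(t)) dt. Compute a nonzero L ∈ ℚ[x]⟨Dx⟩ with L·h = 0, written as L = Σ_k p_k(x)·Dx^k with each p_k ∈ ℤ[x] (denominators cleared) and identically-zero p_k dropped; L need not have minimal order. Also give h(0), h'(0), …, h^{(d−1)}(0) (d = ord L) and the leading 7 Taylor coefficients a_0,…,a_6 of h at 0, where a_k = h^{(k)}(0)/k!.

f: a_k = 0, -6, 0, 4, 0, -4/5, 0, …
g: a_k = 2, 2, 1, 1/3, 1/12, 1/60, 1/360, …
L₀ := L_f ⊗_s L_g (sym. prod.), ord ≤ 2.
∫: right-multiply L₀ by Dx.
L = 5·Dx - 2·Dx^2 + Dx^3  (order 3).
h: a_k = 0, 0, -6, -4, 1/2, 6/5, 19/60, …
ICs: h(0) = 0, h′(0) = 0, h′′(0) = -12.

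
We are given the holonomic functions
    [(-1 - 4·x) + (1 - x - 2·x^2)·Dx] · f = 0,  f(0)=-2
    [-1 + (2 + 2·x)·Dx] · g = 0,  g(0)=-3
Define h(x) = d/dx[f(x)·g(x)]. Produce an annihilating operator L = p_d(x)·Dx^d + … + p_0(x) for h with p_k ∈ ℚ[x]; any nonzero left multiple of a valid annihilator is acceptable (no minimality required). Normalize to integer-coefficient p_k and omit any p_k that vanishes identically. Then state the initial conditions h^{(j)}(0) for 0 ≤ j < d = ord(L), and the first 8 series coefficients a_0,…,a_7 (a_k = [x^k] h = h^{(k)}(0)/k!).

L = (9 + 20·x + 20·x^2) + (-2 - 2·x + 8·x^2 + 8·x^3)·Dx  (order 1).
h: a_k = 9, 81/2, 927/8, 5049/16, 100035/128, 482247/256, 4491963/1024, 20553993/2048, …
ICs: h(0) = 9.

f: a_k = -2, -2, -6, -10, -22, -42, -86, -170, …
g: a_k = -3, -3/2, 3/8, -3/16, 15/128, -21/256, 63/1024, -99/2048, …
Product ⇒ symmetric product L₀, ord ≤ 1.
h=h₀': d/dx-closure on L₀ ⇒ L.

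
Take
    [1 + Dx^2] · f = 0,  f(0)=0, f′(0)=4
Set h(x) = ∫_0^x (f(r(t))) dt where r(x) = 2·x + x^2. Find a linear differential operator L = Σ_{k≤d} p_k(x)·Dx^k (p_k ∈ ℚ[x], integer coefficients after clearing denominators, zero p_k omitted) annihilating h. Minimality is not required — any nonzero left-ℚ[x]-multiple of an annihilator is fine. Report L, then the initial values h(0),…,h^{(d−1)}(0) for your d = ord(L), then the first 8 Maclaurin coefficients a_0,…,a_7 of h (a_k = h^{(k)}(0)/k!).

f: a_k = 0, 4, 0, -2/3, 0, 1/30, 0, -1/1260, …
L₀ from L_f via x↦r, Dx↦r'^{-1}Dx.
h=∫₀ˣh₀: take L = L₀·Dx.
L = (4 + 12·x + 12·x^2 + 4·x^3)·Dx - Dx^2 + (1 + x)·Dx^3  (order 3).
h: a_k = 0, 0, 4, 4/3, -4/3, -8/5, -22/45, 2/7, …
ICs: h(0) = 0, h′(0) = 0, h′′(0) = 8.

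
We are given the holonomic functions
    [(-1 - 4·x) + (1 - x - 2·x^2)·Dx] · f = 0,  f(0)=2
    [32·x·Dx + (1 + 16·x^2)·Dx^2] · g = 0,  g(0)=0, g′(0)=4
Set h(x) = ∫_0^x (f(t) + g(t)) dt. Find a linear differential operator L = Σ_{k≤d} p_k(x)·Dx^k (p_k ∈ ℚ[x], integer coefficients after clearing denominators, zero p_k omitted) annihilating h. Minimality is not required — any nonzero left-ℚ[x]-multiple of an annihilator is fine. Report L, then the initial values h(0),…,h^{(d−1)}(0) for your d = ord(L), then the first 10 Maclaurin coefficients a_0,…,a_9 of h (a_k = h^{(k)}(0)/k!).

L = (-96 + 384·x + 6912·x^2 + 15360·x^3 + 40704·x^4 + 12288·x^6)·Dx^2 + (31 + 104·x - 392·x^2 + 736·x^3 + 14912·x^4 + 27904·x^5 + 3072·x^6 + 12288·x^7)·Dx^3 + (-3 - 19·x - 128·x^2 - 152·x^3 - 1128·x^4 + 2496·x^5 + 2560·x^6 + 1024·x^7 + 2048·x^8)·Dx^4  (order 4).
h: a_k = 0, 2, 3, 2, -17/6, 22/5, 617/15, 86/7, -7597/28, 38, …
ICs: h(0) = 0, h′(0) = 2, h′′(0) = 6, h′′′(0) = 12.

f: a_k = 2, 2, 6, 10, 22, 42, 86, 170, 342, 682, …
g: a_k = 0, 4, 0, -64/3, 0, 1024/5, 0, -16384/7, 0, 262144/9, …
L₀ := lclm(L_f,L_g); ord L₀ ≤ 1+2.
∫: right-multiply L₀ by Dx.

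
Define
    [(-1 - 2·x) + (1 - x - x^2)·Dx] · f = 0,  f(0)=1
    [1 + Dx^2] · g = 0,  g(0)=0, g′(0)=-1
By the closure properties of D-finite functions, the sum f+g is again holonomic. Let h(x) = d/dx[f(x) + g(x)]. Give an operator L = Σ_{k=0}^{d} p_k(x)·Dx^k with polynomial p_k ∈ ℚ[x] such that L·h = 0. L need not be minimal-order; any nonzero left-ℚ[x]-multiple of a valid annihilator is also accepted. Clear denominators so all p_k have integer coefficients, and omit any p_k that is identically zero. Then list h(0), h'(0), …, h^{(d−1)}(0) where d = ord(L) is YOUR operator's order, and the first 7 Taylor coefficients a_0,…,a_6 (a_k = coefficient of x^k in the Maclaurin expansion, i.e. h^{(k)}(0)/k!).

L = (124 + 358·x + 470·x^2 + 230·x^3 + 130·x^4 + 18·x^5 + 6·x^6) + (-19 - 29·x + 36·x^2 + 55·x^3 + 50·x^4 + 27·x^5 + 7·x^6 + 2·x^7)·Dx + (124 + 358·x + 470·x^2 + 230·x^3 + 130·x^4 + 18·x^5 + 6·x^6)·Dx^2 + (-19 - 29·x + 36·x^2 + 55·x^3 + 50·x^4 + 27·x^5 + 7·x^6 + 2·x^7)·Dx^3  (order 3).
h: a_k = 0, 4, 19/2, 20, 959/24, 78, 105841/720, …
ICs: h(0) = 0, h′(0) = 4, h′′(0) = 19.

f: a_k = 1, 1, 2, 3, 5, 8, 13, …
g: a_k = 0, -1, 0, 1/6, 0, -1/120, 0, …
Sum ⇒ L₀ = lclm(L_f,L_g) in ℚ(x)⟨Dx⟩.
h₀' ⇒ L via d/dx closure of L₀.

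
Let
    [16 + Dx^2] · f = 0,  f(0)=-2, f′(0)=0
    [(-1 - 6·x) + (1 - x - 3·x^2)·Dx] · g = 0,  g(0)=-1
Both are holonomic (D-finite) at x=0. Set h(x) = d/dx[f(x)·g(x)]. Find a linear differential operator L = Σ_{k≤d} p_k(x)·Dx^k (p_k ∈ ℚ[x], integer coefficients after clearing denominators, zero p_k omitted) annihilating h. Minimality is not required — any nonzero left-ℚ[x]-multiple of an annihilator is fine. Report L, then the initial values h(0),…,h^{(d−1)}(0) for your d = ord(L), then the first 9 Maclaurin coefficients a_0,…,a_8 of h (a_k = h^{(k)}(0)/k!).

L = (-26 - 256·x - 640·x^2 + 768·x^3 + 1152·x^4) + (-7 - 26·x + 144·x^2 + 288·x^3)·Dx + (5 - 13·x - 31·x^2 + 48·x^3 + 72·x^4)·Dx^2  (order 2).
h: a_k = 2, -16, -6, -56/3, -160/3, -3244/15, -21434/45, -435776/315, -118774/35, …
ICs: h(0) = 2, h′(0) = -16.

f: a_k = -2, 0, 16, 0, -64/3, 0, 512/45, 0, -1024/315, …
g: a_k = -1, -1, -4, -7, -19, -40, -97, -217, -508, …
h₀=f·g: eliminate ⇒ L₀, order ≤ 2·1.
Derive L from L₀ (diff closure).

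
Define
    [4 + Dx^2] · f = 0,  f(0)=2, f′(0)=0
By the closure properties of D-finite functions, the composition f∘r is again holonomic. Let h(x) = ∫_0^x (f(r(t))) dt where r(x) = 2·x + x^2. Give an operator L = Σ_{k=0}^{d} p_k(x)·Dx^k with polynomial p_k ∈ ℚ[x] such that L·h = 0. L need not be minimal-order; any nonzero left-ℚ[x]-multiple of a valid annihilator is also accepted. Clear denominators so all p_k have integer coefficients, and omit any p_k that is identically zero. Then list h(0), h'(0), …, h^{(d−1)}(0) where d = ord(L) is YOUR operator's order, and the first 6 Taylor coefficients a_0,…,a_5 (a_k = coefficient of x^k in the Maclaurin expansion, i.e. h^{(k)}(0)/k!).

L = (16 + 48·x + 48·x^2 + 16·x^3)·Dx - Dx^2 + (1 + x)·Dx^3  (order 3).
h: a_k = 0, 2, 0, -16/3, -4, 52/15, …
ICs: h(0) = 0, h′(0) = 2, h′′(0) = 0.

f: a_k = 2, 0, -4, 0, 4/3, 0, …
L₀ from L_f via x↦r, Dx↦r'^{-1}Dx.
∫: right-multiply L₀ by Dx.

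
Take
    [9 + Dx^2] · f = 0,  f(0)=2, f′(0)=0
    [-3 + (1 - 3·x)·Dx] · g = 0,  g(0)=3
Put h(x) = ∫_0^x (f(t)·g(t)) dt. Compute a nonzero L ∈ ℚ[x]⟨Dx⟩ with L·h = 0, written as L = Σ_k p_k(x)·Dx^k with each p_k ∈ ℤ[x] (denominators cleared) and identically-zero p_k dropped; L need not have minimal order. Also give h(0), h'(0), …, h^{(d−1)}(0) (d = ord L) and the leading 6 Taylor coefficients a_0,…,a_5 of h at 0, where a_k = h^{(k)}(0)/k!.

f: a_k = 2, 0, -9, 0, 27/4, 0, …
g: a_k = 3, 9, 27, 81, 243, 729, …
L₀ := L_f ⊗_s L_g (sym. prod.), ord ≤ 2.
h=∫h₀ ⇒ L = L₀·Dx.
L = (-9 + 27·x)·Dx + 6·Dx^2 + (-1 + 3·x)·Dx^3  (order 3).
h: a_k = 0, 6, 9, 9, 81/4, 1053/20, …
ICs: h(0) = 0, h′(0) = 6, h′′(0) = 18.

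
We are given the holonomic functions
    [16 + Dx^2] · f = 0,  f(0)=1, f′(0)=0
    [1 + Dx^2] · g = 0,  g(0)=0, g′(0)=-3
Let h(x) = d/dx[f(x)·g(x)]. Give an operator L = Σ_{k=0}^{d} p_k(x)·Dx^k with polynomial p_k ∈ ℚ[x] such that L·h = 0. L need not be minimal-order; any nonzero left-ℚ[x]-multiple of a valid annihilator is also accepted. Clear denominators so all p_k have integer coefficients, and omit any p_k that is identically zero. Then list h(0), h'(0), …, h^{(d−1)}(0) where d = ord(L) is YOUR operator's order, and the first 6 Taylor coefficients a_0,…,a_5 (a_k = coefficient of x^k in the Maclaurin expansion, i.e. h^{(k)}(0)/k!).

f: a_k = 1, 0, -8, 0, 32/3, 0, …
g: a_k = 0, -3, 0, 1/2, 0, -1/40, …
f·g: L₀ = L_f ⊗_s L_g, ord ≤ 2·2.
h₀' ⇒ L via d/dx closure of L₀.
L = 225 + 34·Dx^2 + Dx^4  (order 4).
h: a_k = -3, 0, 147/2, 0, -1441/8, 0, …
ICs: h(0) = -3, h′(0) = 0, h′′(0) = 147, h′′′(0) = 0.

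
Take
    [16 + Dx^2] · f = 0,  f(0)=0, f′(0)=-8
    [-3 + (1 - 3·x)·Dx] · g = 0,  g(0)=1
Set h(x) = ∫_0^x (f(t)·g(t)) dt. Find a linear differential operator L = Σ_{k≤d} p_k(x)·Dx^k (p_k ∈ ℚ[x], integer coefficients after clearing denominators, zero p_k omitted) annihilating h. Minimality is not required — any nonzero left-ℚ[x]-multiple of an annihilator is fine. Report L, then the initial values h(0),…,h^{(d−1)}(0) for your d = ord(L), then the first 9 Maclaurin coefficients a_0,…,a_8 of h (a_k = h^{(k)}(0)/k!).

L = (-16 + 48·x)·Dx + 6·Dx^2 + (-1 + 3·x)·Dx^3  (order 3).
h: a_k = 0, 0, -4, -8, -38/3, -152/5, -3548/45, -7096/35, -167387/315, …
ICs: h(0) = 0, h′(0) = 0, h′′(0) = -8.

f: a_k = 0, -8, 0, 64/3, 0, -256/15, 0, 2048/315, 0, …
g: a_k = 1, 3, 9, 27, 81, 243, 729, 2187, 6561, …
L₀ := L_f ⊗_s L_g (sym. prod.), ord ≤ 2.
Integrate: L := L₀·Dx.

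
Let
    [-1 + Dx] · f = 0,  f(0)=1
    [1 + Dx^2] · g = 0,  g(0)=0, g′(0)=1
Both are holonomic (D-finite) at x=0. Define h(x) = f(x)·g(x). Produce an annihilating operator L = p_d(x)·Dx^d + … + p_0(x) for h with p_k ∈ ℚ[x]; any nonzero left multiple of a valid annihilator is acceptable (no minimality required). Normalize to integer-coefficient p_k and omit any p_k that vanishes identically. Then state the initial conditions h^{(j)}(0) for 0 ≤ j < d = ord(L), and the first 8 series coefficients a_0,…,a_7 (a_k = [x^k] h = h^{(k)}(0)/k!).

f: a_k = 1, 1, 1/2, 1/6, 1/24, 1/120, 1/720, 1/5040, …
g: a_k = 0, 1, 0, -1/6, 0, 1/120, 0, -1/5040, …
Sym-product of L_f,L_g gives L₀ (≤ ord 2).
L = 2 - 2·Dx + Dx^2  (order 2).
h: a_k = 0, 1, 1, 1/3, 0, -1/30, -1/90, -1/630, …
ICs: h(0) = 0, h′(0) = 1.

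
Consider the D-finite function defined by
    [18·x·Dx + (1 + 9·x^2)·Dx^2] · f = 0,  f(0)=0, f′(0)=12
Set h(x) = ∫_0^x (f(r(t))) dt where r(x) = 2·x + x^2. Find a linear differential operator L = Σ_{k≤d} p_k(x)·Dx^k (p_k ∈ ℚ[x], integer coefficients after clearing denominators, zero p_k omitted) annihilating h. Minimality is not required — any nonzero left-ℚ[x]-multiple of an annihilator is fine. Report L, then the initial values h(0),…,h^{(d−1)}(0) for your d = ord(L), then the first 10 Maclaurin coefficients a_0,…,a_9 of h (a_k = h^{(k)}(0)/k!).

L = (-1 + 72·x + 144·x^2 + 108·x^3 + 27·x^4)·Dx^2 + (1 + x + 36·x^2 + 72·x^3 + 45·x^4 + 9·x^5)·Dx^3  (order 3).
h: a_k = 0, 0, 12, 4, -72, -432/5, 5004/5, 15516/7, -126360/7, -61344, …
ICs: h(0) = 0, h′(0) = 0, h′′(0) = 24.

f: a_k = 0, 12, 0, -36, 0, 972/5, 0, -8748/7, 0, 8748, …
L₀ from L_f via x↦r, Dx↦r'^{-1}Dx.
h=∫h₀ ⇒ L = L₀·Dx.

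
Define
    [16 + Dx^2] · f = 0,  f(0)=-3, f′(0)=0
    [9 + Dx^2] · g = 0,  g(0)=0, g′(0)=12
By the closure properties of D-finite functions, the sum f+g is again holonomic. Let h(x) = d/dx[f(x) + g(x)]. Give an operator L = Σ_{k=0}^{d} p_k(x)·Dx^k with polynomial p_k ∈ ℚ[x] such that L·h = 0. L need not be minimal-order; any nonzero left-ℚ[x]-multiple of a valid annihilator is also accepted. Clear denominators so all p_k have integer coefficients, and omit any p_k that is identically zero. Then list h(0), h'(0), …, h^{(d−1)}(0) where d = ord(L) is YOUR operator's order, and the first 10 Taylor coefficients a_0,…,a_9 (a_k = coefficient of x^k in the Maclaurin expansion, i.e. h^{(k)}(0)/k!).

f: a_k = -3, 0, 24, 0, -32, 0, 256/15, 0, -512/105, 0, …
g: a_k = 0, 12, 0, -18, 0, 81/10, 0, -243/140, 0, 243/1120, …
Weyl lclm of L_f,L_g ⇒ L₀ (ord ≤ 4).
h=h₀': d/dx-closure on L₀ ⇒ L.
L = 144 + 25·Dx^2 + Dx^4  (order 4).
h: a_k = 12, 48, -54, -128, 81/2, 512/5, -243/20, -4096/105, 2187/1120, 8192/945, …
ICs: h(0) = 12, h′(0) = 48, h′′(0) = -108, h′′′(0) = -768.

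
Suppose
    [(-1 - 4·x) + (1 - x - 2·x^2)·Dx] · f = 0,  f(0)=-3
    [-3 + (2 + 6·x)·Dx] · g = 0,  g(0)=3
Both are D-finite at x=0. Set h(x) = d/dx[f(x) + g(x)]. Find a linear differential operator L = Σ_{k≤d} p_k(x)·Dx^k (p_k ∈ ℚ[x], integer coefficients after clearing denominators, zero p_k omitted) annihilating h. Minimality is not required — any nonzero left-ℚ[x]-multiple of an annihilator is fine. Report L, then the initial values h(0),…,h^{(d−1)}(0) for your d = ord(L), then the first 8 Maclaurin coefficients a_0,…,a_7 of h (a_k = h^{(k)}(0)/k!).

f: a_k = -3, -3, -9, -15, -33, -63, -129, -255, …
g: a_k = 3, 9/2, -27/8, 81/16, -1215/128, 5103/256, -45927/1024, 216513/2048, …
L₀ := lclm(L_f,L_g); ord L₀ ≤ 1+1.
Derive L from L₀ (diff closure).
L = (-114 - 522·x - 1152·x^2 - 816·x^3 - 720·x^4) + (-31 - 414·x - 1803·x^2 - 3208·x^3 - 3084·x^4 - 2160·x^5)·Dx + (10 + 66·x + 110·x^2 - 74·x^3 - 456·x^4 - 808·x^5 - 480·x^6)·Dx^2  (order 2).
h: a_k = 3/2, -99/4, -477/16, -5439/32, -55125/256, -534069/512, -2140089/2048, -25253991/4096, …
ICs: h(0) = 3/2, h′(0) = -99/4.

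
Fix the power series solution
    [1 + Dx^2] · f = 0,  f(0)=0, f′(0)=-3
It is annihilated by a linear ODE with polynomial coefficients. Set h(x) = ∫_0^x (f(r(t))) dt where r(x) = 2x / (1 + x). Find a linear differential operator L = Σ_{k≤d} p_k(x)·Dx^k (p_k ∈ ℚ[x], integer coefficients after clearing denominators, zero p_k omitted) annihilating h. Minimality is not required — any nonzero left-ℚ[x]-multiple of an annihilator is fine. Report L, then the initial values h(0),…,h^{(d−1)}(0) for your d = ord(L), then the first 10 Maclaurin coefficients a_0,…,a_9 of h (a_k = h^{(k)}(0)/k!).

f: a_k = 0, -3, 0, 1/2, 0, -1/40, 0, 1/1680, 0, -1/120960, …
f∘r: x↦r, Dx↦Dx/r' in L_f ⇒ L₀.
Integrate: L := L₀·Dx.
L = 4·Dx + (2 + 6·x + 6·x^2 + 2·x^3)·Dx^2 + (1 + 4·x + 6·x^2 + 4·x^3 + x^4)·Dx^3  (order 3).
h: a_k = 0, 0, -3, 2, -1/2, -6/5, 43/15, -30/7, 2209/420, -758/135, …
ICs: h(0) = 0, h′(0) = 0, h′′(0) = -6.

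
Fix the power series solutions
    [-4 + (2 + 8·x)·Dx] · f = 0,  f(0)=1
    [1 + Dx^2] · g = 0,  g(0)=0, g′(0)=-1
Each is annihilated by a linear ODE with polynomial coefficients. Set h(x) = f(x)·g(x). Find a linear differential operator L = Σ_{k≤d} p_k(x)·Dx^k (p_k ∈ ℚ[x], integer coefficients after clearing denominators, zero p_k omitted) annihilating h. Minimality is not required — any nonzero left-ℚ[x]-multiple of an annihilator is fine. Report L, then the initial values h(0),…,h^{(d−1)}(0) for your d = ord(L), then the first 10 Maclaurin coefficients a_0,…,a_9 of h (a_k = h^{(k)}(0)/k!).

L = (13 + 8·x + 16·x^2) + (-4 - 16·x)·Dx + (1 + 8·x + 16·x^2)·Dx^2  (order 2).
h: a_k = 0, -1, -2, 13/6, -11/3, 1159/120, -547/20, 83009/1008, -653603/2520, 61260163/72576, …
ICs: h(0) = 0, h′(0) = -1.

f: a_k = 1, 2, -2, 4, -10, 28, -84, 264, -858, 2860, …
g: a_k = 0, -1, 0, 1/6, 0, -1/120, 0, 1/5040, 0, -1/362880, …
L₀ := L_f ⊗_s L_g (sym. prod.), ord ≤ 2.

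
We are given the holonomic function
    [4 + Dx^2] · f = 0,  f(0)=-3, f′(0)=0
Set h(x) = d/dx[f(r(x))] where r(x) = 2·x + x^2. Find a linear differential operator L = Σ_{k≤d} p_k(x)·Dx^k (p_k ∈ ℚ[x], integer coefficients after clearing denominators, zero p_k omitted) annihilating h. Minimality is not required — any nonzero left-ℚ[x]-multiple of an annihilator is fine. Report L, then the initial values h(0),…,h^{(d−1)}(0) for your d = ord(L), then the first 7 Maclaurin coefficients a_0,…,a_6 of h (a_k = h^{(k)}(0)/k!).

L = (19 + 64·x + 96·x^2 + 64·x^3 + 16·x^4) + (-3 - 3·x)·Dx + (1 + 2·x + x^2)·Dx^2  (order 2).
h: a_k = 0, 48, 72, -104, -320, -928/5, 1232/5, …
ICs: h(0) = 0, h′(0) = 48.

f: a_k = -3, 0, 6, 0, -2, 0, 4/15, …
f∘r: x↦r, Dx↦Dx/r' in L_f ⇒ L₀.
h₀' ⇒ L via d/dx closure of L₀.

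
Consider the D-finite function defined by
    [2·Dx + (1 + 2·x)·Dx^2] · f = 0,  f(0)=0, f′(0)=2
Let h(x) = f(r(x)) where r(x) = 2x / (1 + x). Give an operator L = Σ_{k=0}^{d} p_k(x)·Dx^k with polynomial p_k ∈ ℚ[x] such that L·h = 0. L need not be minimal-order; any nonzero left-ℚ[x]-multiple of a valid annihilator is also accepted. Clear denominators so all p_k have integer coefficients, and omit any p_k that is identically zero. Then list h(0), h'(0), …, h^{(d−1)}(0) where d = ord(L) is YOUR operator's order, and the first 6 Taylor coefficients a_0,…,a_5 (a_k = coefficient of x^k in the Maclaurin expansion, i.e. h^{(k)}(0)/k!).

L = (6 + 10·x)·Dx + (1 + 6·x + 5·x^2)·Dx^2  (order 2).
h: a_k = 0, 4, -12, 124/3, -156, 3124/5, …
ICs: h(0) = 0, h′(0) = 4.

f: a_k = 0, 2, -2, 8/3, -4, 32/5, …
Change of var in L_f (x↦r) gives L₀.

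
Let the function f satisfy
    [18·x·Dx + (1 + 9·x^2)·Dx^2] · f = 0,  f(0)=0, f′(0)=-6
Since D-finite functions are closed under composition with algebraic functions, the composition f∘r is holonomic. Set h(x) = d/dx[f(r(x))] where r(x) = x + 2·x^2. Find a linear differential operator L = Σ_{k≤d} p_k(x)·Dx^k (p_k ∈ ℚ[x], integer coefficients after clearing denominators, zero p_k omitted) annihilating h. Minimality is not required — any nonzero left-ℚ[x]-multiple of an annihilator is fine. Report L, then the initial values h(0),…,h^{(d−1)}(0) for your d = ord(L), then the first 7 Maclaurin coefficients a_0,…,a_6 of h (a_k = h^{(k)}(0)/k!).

f: a_k = 0, -6, 0, 18, 0, -486/5, 0, …
f∘r: x↦r, Dx↦Dx/r' in L_f ⇒ L₀.
Derive L from L₀ (diff closure).
L = (-4 + 18·x + 144·x^2 + 432·x^3 + 432·x^4) + (1 + 4·x + 9·x^2 + 72·x^3 + 180·x^4 + 144·x^5)·Dx  (order 1).
h: a_k = -6, -24, 54, 432, 594, -4968, -22842, …
ICs: h(0) = -6.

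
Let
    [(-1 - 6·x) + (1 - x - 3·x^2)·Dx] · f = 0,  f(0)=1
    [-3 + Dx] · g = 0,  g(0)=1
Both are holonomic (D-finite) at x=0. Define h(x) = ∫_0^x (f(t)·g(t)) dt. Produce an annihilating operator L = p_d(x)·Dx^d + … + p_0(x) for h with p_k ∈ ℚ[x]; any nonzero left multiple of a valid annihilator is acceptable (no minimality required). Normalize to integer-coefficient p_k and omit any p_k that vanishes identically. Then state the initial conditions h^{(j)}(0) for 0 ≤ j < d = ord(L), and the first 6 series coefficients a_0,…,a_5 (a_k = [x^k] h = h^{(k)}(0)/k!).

f: a_k = 1, 1, 4, 7, 19, 40, …
g: a_k = 1, 3, 9/2, 9/2, 27/8, 81/40, …
h₀=f·g: eliminate ⇒ L₀, order ≤ 1·1.
h=∫₀ˣh₀: take L = L₀·Dx.
L = (4 + 3·x - 9·x^2)·Dx + (-1 + x + 3·x^2)·Dx^2  (order 2).
h: a_k = 0, 1, 2, 23/6, 7, 527/40, …
ICs: h(0) = 0, h′(0) = 1.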